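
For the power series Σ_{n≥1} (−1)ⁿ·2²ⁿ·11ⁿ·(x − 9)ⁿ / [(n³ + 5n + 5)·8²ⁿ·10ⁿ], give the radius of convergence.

R = 160/11

Apply the ratio test: |a_{n+1}| / |a_n| = [(n³ + 5n + 5)/((n+1)³ + 5(n+1) + 5)] · 4·11/(64·10), which tends to 11/160 as n → ∞.
Thus R = 1/(11/160) = 160/11.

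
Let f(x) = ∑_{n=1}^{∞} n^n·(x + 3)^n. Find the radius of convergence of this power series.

Root test: |a_n|^(1/n) = n → ∞.
Since the n-th root of |a_n| is unbounded, the series converges only at x = -3; R = 0.

R = 0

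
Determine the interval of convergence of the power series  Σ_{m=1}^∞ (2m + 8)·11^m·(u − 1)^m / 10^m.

The ratio of consecutive coefficients is [(2(m+1) + 8)/(2m + 8)] · 11/10 → 11/10.
Convergence for |u − 1| · 11/10 < 1, i.e. |u − 1| < 10/11. So R = 10/11.
Check u = 21/11: the terms do not tend to 0, so the series diverges.
When u = 1/11, the terms have absolute value of order m, which does not tend to 0, so the series diverges by the divergence test.

(1/11, 21/11)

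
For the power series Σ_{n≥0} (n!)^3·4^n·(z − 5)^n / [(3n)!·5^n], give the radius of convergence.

R = 135/4

Ratio test: |a_{n+1}/a_n| = (n+1)³/[(3n+1)·(3n+2)·(3n+3)] · 4/5 → 4/135 as n → ∞.
Convergence for |z − 5| · 4/135 < 1, i.e. |z − 5| < 135/4. So R = 135/4.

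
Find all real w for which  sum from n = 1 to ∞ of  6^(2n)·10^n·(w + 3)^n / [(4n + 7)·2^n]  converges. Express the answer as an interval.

The ratio of consecutive coefficients is [(4n + 7)/(4(n+1) + 7)] · 36·10/2 → 180.
The series converges when 180 · |w + 3| < 1, giving R = 1/180.
When w = -539/180, the terms are asymptotic to a nonzero constant times 1/n, so the series diverges by limit comparison with Σ 1/n.
When w = -541/180, an alternating series whose terms decrease to 0 in absolute value, so it converges by the Leibniz criterion.

[-541/180, -539/180)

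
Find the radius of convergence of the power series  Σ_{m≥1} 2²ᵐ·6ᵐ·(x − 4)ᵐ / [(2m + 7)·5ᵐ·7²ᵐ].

R = 245/24

Ratio test: |a_{m+1}/a_m| = [(2m + 7)/(2(m+1) + 7)] · 4·6/(5·49) → 24/245 as m → ∞.
The series converges when 24/245 · |x − 4| < 1, giving R = 245/24.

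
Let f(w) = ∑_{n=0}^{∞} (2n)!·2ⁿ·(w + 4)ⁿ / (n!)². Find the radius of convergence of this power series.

R = 1/8

By the ratio test, |a_{n+1}/a_n| = (2n+1)·(2n+2)/(n+1)² · 2 → 8.
Hence the series converges for |w + 4| < 1/(8) = 1/8, so the radius of convergence is 1/8.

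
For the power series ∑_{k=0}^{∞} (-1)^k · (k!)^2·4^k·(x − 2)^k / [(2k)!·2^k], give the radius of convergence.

R = 2

Apply the ratio test: |a_{k+1}| / |a_k| = (k+1)²/[(2k+1)·(2k+2)] · 4/2, which tends to 1/2 as k → ∞.
Thus R = 1/(1/2) = 2.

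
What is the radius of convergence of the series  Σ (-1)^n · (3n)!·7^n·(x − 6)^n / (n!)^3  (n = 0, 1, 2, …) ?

R = 1/189

Ratio test: |a_{n+1}/a_n| = (3n+1)·(3n+2)·(3n+3)/(n+1)³ · 7 → 189 as n → ∞.
Thus R = 1/(189) = 1/189.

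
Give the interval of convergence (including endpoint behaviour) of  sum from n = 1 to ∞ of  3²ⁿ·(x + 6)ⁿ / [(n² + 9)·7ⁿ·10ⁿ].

The ratio of consecutive coefficients is [(n² + 9)/((n+1)² + 9)] · 9/(7·10) → 9/70.
Thus R = 1/(9/70) = 70/9.
At x = 16/9: the series is dominated by a constant times Σ 1/n², which converges (p = 2 > 1).
When x = -124/9, the terms are on the order of 1/n², so the series converges absolutely by comparison with the p-series (p = 2 > 1).

[-124/9, 16/9]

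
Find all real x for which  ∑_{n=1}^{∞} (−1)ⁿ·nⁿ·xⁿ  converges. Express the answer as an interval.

Root test: |a_n|^(1/n) = n → ∞.
The root grows without bound, so R = 0 (convergence only at x = 0).

{0}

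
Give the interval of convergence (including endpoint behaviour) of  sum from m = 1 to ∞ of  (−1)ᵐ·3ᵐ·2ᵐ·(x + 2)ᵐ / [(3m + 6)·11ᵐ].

By the ratio test, |a_{m+1}/a_m| = [(3m + 6)/(3(m+1) + 6)] · 3·2/11 → 6/11.
The series converges when 6/11 · |x + 2| < 1, giving R = 11/6.
Endpoint x = -1/6: an alternating series whose terms decrease to 0 in absolute value, so it converges by the Leibniz criterion.
At x = -23/6: the terms are asymptotic to a nonzero constant times 1/m, so the series diverges by limit comparison with Σ 1/m.

(-23/6, -1/6]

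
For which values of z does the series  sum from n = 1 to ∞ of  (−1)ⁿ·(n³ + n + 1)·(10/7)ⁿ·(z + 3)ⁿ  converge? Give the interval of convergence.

By the ratio test, |a_{n+1}/a_n| = [((n+1)³ + (n+1) + 1)/(n³ + n + 1)] · 10/7 → 10/7.
Convergence for |z + 3| · 10/7 < 1, i.e. |z + 3| < 7/10. So R = 7/10.
Check z = -23/10: the terms do not tend to 0, so the series diverges.
Check z = -37/10: the terms do not tend to 0, so the series diverges.

(-37/10, -23/10)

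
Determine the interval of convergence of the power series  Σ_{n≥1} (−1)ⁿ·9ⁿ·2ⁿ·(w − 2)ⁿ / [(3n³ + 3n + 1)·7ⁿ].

[29/18, 43/18]

Apply the ratio test: |a_{n+1}| / |a_n| = [(3n³ + 3n + 1)/(3(n+1)³ + 3(n+1) + 1)] · 9·2/7, which tends to 18/7 as n → ∞.
Convergence for |w − 2| · 18/7 < 1, i.e. |w − 2| < 7/18. So R = 7/18.
When w = 43/18, the terms are on the order of 1/n³, so the series converges absolutely by comparison with the p-series (p = 3 > 1).
Endpoint w = 29/18: the series is dominated by a constant times Σ 1/n³, which converges (p = 3 > 1).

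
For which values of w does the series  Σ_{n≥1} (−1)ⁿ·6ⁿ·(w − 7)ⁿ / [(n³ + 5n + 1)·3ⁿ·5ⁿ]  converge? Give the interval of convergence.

[9/2, 19/2]

By the ratio test, |a_{n+1}/a_n| = [(n³ + 5n + 1)/((n+1)³ + 5(n+1) + 1)] · 6/(3·5) → 2/5.
Convergence for |w − 7| · 2/5 < 1, i.e. |w − 7| < 5/2. So R = 5/2.
Endpoint w = 19/2: absolute convergence follows by limit comparison with Σ 1/n³.
Check w = 9/2: the series is dominated by a constant times Σ 1/n³, which converges (p = 3 > 1).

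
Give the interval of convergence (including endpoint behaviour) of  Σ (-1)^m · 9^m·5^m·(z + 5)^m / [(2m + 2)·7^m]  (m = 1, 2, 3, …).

(-232/45, -218/45]

Apply the ratio test: |a_{m+1}| / |a_m| = [(2m + 2)/(2(m+1) + 2)] · 9·5/7, which tends to 45/7 as m → ∞.
Thus R = 1/(45/7) = 7/45.
At z = -218/45: convergence follows from the alternating series test (terms decrease monotonically to 0).
Check z = -232/45: comparison with the harmonic series Σ 1/m shows the series diverges.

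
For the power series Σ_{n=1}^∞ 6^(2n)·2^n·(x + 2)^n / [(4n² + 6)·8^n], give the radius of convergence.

Apply the ratio test: |a_{n+1}| / |a_n| = [(4n² + 6)/(4(n+1)² + 6)] · 36·2/8, which tends to 9 as n → ∞.
The series converges when 9 · |x + 2| < 1, giving R = 1/9.

R = 1/9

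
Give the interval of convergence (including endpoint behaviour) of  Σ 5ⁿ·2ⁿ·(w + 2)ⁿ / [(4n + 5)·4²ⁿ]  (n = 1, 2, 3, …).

Apply the ratio test: |a_{n+1}| / |a_n| = [(4n + 5)/(4(n+1) + 5)] · 5·2/16, which tends to 5/8 as n → ∞.
The series converges when 5/8 · |w + 2| < 1, giving R = 8/5.
When w = -2/5, the terms behave like c/n; limit comparison with the harmonic series gives divergence.
At w = -18/5: an alternating series whose terms decrease to 0 in absolute value, so it converges by the Leibniz criterion.

[-18/5, -2/5)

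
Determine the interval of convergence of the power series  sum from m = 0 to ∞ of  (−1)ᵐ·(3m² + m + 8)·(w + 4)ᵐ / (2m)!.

Ratio test: |a_{m+1}/a_m| = (3(m+1)² + (m+1) + 8)/(3m² + m + 8) · 1/[(2m+1)·(2m+2)] → 0 as m → ∞.
The limit is 0, so the series converges for all w; R = ∞.

(−∞, ∞)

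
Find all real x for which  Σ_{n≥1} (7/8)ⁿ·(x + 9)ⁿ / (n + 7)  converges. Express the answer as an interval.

[-71/7, -55/7)

Ratio test: |a_{n+1}/a_n| = [(n + 7)/((n+1) + 7)] · 7/8 → 7/8 as n → ∞.
Convergence for |x + 9| · 7/8 < 1, i.e. |x + 9| < 8/7. So R = 8/7.
When x = -55/7, the terms behave like c/n; limit comparison with the harmonic series gives divergence.
Check x = -71/7: the terms alternate in sign and decrease monotonically to 0 in absolute value (size ~ c/n), so the alternating series test gives convergence.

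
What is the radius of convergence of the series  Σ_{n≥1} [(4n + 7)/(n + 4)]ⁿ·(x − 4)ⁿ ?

By the Cauchy root test, |a_n|^(1/n) = (4n + 7)/(n + 4) → 4.
Hence the series converges for |x − 4| < 1/(4) = 1/4, so the radius of convergence is 1/4.

R = 1/4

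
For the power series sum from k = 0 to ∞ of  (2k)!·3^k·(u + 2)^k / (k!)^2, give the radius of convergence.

Ratio test: |a_{k+1}/a_k| = (2k+1)·(2k+2)/(k+1)² · 3 → 12 as k → ∞.
Hence the series converges for |u + 2| < 1/(12) = 1/12, so the radius of convergence is 1/12.

R = 1/12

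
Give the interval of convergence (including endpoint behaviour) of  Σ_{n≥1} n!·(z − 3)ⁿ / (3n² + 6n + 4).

Apply the ratio test: |a_{n+1}| / |a_n| = (n+1) · (3n² + 6n + 4)/(3(n+1)² + 6(n+1) + 4), which tends to ∞ as n → ∞.
The terms grow without bound for any (z − 3) ≠ 0, so R = 0 (convergence only at z = 3).

{3}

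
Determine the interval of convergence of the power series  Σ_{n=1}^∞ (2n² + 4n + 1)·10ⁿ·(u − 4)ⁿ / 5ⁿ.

(7/2, 9/2)

Apply the ratio test: |a_{n+1}| / |a_n| = [(2(n+1)² + 4(n+1) + 1)/(2n² + 4n + 1)] · 10/5, which tends to 2 as n → ∞.
The series converges when 2 · |u − 4| < 1, giving R = 1/2.
Endpoint u = 9/2: the n-th term does not approach 0; divergence by the term test.
At u = 7/2: the n-th term does not approach 0; divergence by the term test.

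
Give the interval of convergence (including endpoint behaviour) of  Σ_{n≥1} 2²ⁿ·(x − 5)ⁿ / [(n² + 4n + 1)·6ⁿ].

[7/2, 13/2]

The ratio of consecutive coefficients is [(n² + 4n + 1)/((n+1)² + 4(n+1) + 1)] · 4/6 → 2/3.
The series converges when 2/3 · |x − 5| < 1, giving R = 3/2.
Endpoint x = 13/2: absolute convergence follows by limit comparison with Σ 1/n².
At x = 7/2: the series is dominated by a constant times Σ 1/n², which converges (p = 2 > 1).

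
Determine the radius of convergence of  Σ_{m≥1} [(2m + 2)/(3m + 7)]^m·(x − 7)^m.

R = 3/2

Root test: |a_m|^(1/m) = (2m + 2)/(3m + 7) → 2/3.
Convergence for |x − 7| · 2/3 < 1, i.e. |x − 7| < 3/2. So R = 3/2.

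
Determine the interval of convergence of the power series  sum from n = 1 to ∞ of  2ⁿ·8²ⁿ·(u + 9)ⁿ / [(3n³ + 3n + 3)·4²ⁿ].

[-73/8, -71/8]

The ratio of consecutive coefficients is [(3n³ + 3n + 3)/(3(n+1)³ + 3(n+1) + 3)] · 2·64/16 → 8.
Convergence for |u + 9| · 8 < 1, i.e. |u + 9| < 1/8. So R = 1/8.
Endpoint u = -71/8: the series is dominated by a constant times Σ 1/n³, which converges (p = 3 > 1).
When u = -73/8, the series is dominated by a constant times Σ 1/n³, which converges (p = 3 > 1).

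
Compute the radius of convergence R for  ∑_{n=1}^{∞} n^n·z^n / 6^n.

By the Cauchy root test, |a_n|^(1/n) = n/6 → ∞.
The root grows without bound, so R = 0 (convergence only at z = 0).

R = 0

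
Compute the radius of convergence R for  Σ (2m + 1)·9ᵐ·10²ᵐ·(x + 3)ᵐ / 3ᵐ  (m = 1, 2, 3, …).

R = 1/300

The ratio of consecutive coefficients is [(2(m+1) + 1)/(2m + 1)] · 9·100/3 → 300.
The series converges when 300 · |x + 3| < 1, giving R = 1/300.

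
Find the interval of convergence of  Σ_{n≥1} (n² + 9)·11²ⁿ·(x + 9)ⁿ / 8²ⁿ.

(-1153/121, -1025/121)

Ratio test: |a_{n+1}/a_n| = [((n+1)² + 9)/(n² + 9)] · 121/64 → 121/64 as n → ∞.
Convergence for |x + 9| · 121/64 < 1, i.e. |x + 9| < 64/121. So R = 64/121.
When x = -1025/121, the terms do not tend to 0, so the series diverges.
Endpoint x = -1153/121: the terms have absolute value of order n², which does not tend to 0, so the series diverges by the divergence test.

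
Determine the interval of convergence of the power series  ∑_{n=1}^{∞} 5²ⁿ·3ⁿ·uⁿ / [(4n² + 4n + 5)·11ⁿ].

Apply the ratio test: |a_{n+1}| / |a_n| = [(4n² + 4n + 5)/(4(n+1)² + 4(n+1) + 5)] · 25·3/11, which tends to 75/11 as n → ∞.
Thus R = 1/(75/11) = 11/75.
Check u = 11/75: the terms are on the order of 1/n², so the series converges absolutely by comparison with the p-series (p = 2 > 1).
Endpoint u = -11/75: absolute convergence follows by limit comparison with Σ 1/n².

[-11/75, 11/75]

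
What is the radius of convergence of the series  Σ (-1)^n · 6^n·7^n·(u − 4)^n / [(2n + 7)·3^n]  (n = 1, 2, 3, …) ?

The ratio of consecutive coefficients is [(2n + 7)/(2(n+1) + 7)] · 6·7/3 → 14.
Hence the series converges for |u − 4| < 1/(14) = 1/14, so the radius of convergence is 1/14.

R = 1/14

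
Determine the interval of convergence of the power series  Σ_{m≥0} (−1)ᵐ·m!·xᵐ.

{0}

Apply the ratio test: |a_{m+1}| / |a_m| = (m+1), which tends to ∞ as m → ∞.
The ratio grows without bound, so the series diverges whenever x ≠ 0; it converges only at x = 0. R = 0.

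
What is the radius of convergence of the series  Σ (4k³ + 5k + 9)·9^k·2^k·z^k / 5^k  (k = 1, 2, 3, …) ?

R = 5/18

The ratio of consecutive coefficients is [(4(k+1)³ + 5(k+1) + 9)/(4k³ + 5k + 9)] · 9·2/5 → 18/5.
The series converges when 18/5 · |z| < 1, giving R = 5/18.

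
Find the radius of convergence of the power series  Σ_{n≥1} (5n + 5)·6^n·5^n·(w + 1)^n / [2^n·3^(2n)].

R = 3/5

Apply the ratio test: |a_{n+1}| / |a_n| = [(5(n+1) + 5)/(5n + 5)] · 6·5/(2·9), which tends to 5/3 as n → ∞.
Thus R = 1/(5/3) = 3/5.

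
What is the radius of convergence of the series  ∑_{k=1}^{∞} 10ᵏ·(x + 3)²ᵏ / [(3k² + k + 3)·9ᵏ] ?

R = 3√10/10

Apply the ratio test: |a_{k+1}| / |a_k| = [(3k² + k + 3)/(3(k+1)² + (k+1) + 3)] · 10/9, which tends to 10/9 as k → ∞.
Writing y = (x + 3)², the series in y has radius 9/10, so |x + 3| < √(9/10) and R = 3√10/10.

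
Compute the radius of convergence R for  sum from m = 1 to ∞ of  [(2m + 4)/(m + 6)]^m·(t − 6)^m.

R = 1/2

Root test: |a_m|^(1/m) = (2m + 4)/(m + 6) → 2.
Hence the series converges for |t − 6| < 1/(2) = 1/2, so the radius of convergence is 1/2.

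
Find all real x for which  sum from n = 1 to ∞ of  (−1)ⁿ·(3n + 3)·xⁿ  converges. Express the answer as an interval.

(-1, 1)

By the ratio test, |a_{n+1}/a_n| = (3(n+1) + 3)/(3n + 3) → 1.
So the series converges when |x| < 1 and diverges when |x| > 1; R = 1.
When x = 1, the n-th term does not approach 0; divergence by the term test.
When x = -1, the n-th term does not approach 0; divergence by the term test.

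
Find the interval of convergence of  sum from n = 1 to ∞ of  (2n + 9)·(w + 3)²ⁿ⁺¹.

Apply the ratio test: |a_{n+1}| / |a_n| = (2(n+1) + 9)/(2n + 9), which tends to 1 as n → ∞.
Since the exponent of (w + 3) increases by 2 each term, convergence requires |w + 3|² < 1, hence R = 1.
When w = -2, the terms have absolute value of order n, which does not tend to 0, so the series diverges by the divergence test.
Check w = -4: the terms do not tend to 0, so the series diverges.

(-4, -2)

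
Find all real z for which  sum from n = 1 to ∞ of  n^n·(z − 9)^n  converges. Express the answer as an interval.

{9}

Applying the root test, |a_n|^(1/n) = n → ∞.
Since the n-th root of |a_n| is unbounded, the series converges only at z = 9; R = 0.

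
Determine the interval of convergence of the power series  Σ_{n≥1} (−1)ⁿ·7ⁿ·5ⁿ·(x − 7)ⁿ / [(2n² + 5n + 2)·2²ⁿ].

[241/35, 249/35]

Apply the ratio test: |a_{n+1}| / |a_n| = [(2n² + 5n + 2)/(2(n+1)² + 5(n+1) + 2)] · 7·5/4, which tends to 35/4 as n → ∞.
Convergence for |x − 7| · 35/4 < 1, i.e. |x − 7| < 4/35. So R = 4/35.
At x = 249/35: absolute convergence follows by limit comparison with Σ 1/n².
At x = 241/35: absolute convergence follows by limit comparison with Σ 1/n².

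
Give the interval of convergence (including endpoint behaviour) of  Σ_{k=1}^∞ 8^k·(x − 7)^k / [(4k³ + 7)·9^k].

Apply the ratio test: |a_{k+1}| / |a_k| = [(4k³ + 7)/(4(k+1)³ + 7)] · 8/9, which tends to 8/9 as k → ∞.
The series converges when 8/9 · |x − 7| < 1, giving R = 9/8.
At x = 65/8: the series is dominated by a constant times Σ 1/k³, which converges (p = 3 > 1).
Check x = 47/8: the terms are on the order of 1/k³, so the series converges absolutely by comparison with the p-series (p = 3 > 1).

[47/8, 65/8]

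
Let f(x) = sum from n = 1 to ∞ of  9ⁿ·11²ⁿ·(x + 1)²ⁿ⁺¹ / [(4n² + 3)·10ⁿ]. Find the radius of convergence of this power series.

R = √10/33

Ratio test: |a_{n+1}/a_n| = [(4n² + 3)/(4(n+1)² + 3)] · 9·121/10 → 1089/10 as n → ∞.
Successive powers of (x + 1) differ by 2, so the series converges when |x + 1|² · 1089/10 < 1, i.e. |x + 1| < √(10/1089). So R = √10/33.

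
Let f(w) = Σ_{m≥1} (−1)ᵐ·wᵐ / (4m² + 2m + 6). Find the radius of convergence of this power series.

R = 1

The ratio of consecutive coefficients is (4m² + 2m + 6)/(4(m+1)² + 2(m+1) + 6) → 1.
So the series converges when |w| < 1 and diverges when |w| > 1; R = 1.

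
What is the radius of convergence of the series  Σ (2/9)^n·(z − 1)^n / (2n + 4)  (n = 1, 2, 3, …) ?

Apply the ratio test: |a_{n+1}| / |a_n| = [(2n + 4)/(2(n+1) + 4)] · 2/9, which tends to 2/9 as n → ∞.
Convergence for |z − 1| · 2/9 < 1, i.e. |z − 1| < 9/2. So R = 9/2.

R = 9/2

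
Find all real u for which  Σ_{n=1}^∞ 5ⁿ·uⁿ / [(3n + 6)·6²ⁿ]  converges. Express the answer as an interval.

[-36/5, 36/5)

The ratio of consecutive coefficients is [(3n + 6)/(3(n+1) + 6)] · 5/36 → 5/36.
Thus R = 1/(5/36) = 36/5.
At u = 36/5: the terms behave like c/n; limit comparison with the harmonic series gives divergence.
When u = -36/5, the terms alternate in sign and decrease monotonically to 0 in absolute value (size ~ c/n), so the alternating series test gives convergence.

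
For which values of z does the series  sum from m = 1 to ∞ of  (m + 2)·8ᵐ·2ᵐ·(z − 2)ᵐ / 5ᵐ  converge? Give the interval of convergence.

The ratio of consecutive coefficients is [((m+1) + 2)/(m + 2)] · 8·2/5 → 16/5.
Thus R = 1/(16/5) = 5/16.
Check z = 37/16: the terms do not tend to 0, so the series diverges.
Check z = 27/16: the terms have absolute value of order m, which does not tend to 0, so the series diverges by the divergence test.

(27/16, 37/16)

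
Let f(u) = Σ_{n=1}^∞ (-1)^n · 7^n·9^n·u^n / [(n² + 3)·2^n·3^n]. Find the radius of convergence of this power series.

R = 2/21

The ratio of consecutive coefficients is [(n² + 3)/((n+1)² + 3)] · 7·9/(2·3) → 21/2.
Hence the series converges for |u| < 1/(21/2) = 2/21, so the radius of convergence is 2/21.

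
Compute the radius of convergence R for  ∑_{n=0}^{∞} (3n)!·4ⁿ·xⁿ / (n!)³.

R = 1/108

Ratio test: |a_{n+1}/a_n| = (3n+1)·(3n+2)·(3n+3)/(n+1)³ · 4 → 108 as n → ∞.
Hence the series converges for |x| < 1/(108) = 1/108, so the radius of convergence is 1/108.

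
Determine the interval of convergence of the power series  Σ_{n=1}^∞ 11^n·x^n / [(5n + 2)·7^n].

[-7/11, 7/11)

Apply the ratio test: |a_{n+1}| / |a_n| = [(5n + 2)/(5(n+1) + 2)] · 11/7, which tends to 11/7 as n → ∞.
Convergence for |x| · 11/7 < 1, i.e. |x| < 7/11. So R = 7/11.
Check x = 7/11: the terms are asymptotic to a nonzero constant times 1/n, so the series diverges by limit comparison with Σ 1/n.
When x = -7/11, convergence follows from the alternating series test (terms decrease monotonically to 0).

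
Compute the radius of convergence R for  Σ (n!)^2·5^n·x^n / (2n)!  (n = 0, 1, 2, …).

R = 4/5

The ratio of consecutive coefficients is (n+1)²/[(2n+1)·(2n+2)] · 5 → 5/4.
The series converges when 5/4 · |x| < 1, giving R = 4/5.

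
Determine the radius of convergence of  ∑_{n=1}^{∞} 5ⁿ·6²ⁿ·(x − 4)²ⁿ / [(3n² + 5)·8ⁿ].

Apply the ratio test: |a_{n+1}| / |a_n| = [(3n² + 5)/(3(n+1)² + 5)] · 5·36/8, which tends to 45/2 as n → ∞.
Writing y = (x − 4)², the series in y has radius 2/45, so |x − 4| < √(2/45) and R = √10/15.

R = √10/15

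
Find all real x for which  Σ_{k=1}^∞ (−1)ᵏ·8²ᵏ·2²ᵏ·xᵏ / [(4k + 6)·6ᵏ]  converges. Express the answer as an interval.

By the ratio test, |a_{k+1}/a_k| = [(4k + 6)/(4(k+1) + 6)] · 64·4/6 → 128/3.
Thus R = 1/(128/3) = 3/128.
Check x = 3/128: the terms alternate in sign and decrease monotonically to 0 in absolute value (size ~ c/k), so the alternating series test gives convergence.
When x = -3/128, the terms are asymptotic to a nonzero constant times 1/k, so the series diverges by limit comparison with Σ 1/k.

(-3/128, 3/128]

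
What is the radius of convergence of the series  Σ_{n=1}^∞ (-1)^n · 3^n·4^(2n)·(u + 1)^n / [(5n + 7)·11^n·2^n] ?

R = 11/24

The ratio of consecutive coefficients is [(5n + 7)/(5(n+1) + 7)] · 3·16/(11·2) → 24/11.
The series converges when 24/11 · |u + 1| < 1, giving R = 11/24.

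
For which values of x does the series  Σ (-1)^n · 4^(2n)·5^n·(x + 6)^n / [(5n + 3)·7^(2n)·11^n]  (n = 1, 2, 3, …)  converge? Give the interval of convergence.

(-1019/80, 59/80]

By the ratio test, |a_{n+1}/a_n| = [(5n + 3)/(5(n+1) + 3)] · 16·5/(49·11) → 80/539.
Hence the series converges for |x + 6| < 1/(80/539) = 539/80, so the radius of convergence is 539/80.
Check x = 59/80: the terms alternate in sign and decrease monotonically to 0 in absolute value (size ~ c/n), so the alternating series test gives convergence.
At x = -1019/80: the terms behave like c/n; limit comparison with the harmonic series gives divergence.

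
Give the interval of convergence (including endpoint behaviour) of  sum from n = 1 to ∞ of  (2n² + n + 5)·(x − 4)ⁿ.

The ratio of consecutive coefficients is (2(n+1)² + (n+1) + 5)/(2n² + n + 5) → 1.
Convergence for |x − 4| < 1, so R = 1.
Check x = 5: the terms have absolute value of order n², which does not tend to 0, so the series diverges by the divergence test.
Check x = 3: the n-th term does not approach 0; divergence by the term test.

(3, 5)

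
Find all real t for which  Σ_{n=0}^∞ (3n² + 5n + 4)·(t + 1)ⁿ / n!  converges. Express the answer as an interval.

(−∞, ∞)

Apply the ratio test: |a_{n+1}| / |a_n| = (3(n+1)² + 5(n+1) + 4)/(3n² + 5n + 4) · 1/(n+1), which tends to 0 as n → ∞.
The limit is 0, so the series converges for all t; R = ∞.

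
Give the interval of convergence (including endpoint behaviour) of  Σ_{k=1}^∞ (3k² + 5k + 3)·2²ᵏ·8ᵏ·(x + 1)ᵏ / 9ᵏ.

The ratio of consecutive coefficients is [(3(k+1)² + 5(k+1) + 3)/(3k² + 5k + 3)] · 4·8/9 → 32/9.
Hence the series converges for |x + 1| < 1/(32/9) = 9/32, so the radius of convergence is 9/32.
Check x = -23/32: the k-th term does not approach 0; divergence by the term test.
At x = -41/32: the terms have absolute value of order k², which does not tend to 0, so the series diverges by the divergence test.

(-41/32, -23/32)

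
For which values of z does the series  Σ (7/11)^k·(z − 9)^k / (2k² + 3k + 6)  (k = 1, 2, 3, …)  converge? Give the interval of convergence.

Apply the ratio test: |a_{k+1}| / |a_k| = [(2k² + 3k + 6)/(2(k+1)² + 3(k+1) + 6)] · 7/11, which tends to 7/11 as k → ∞.
The series converges when 7/11 · |z − 9| < 1, giving R = 11/7.
When z = 74/7, the terms are on the order of 1/k², so the series converges absolutely by comparison with the p-series (p = 2 > 1).
When z = 52/7, absolute convergence follows by limit comparison with Σ 1/k².

[52/7, 74/7]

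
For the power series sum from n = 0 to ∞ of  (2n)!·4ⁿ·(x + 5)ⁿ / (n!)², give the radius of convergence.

R = 1/16

By the ratio test, |a_{n+1}/a_n| = (2n+1)·(2n+2)/(n+1)² · 4 → 16.
Thus R = 1/(16) = 1/16.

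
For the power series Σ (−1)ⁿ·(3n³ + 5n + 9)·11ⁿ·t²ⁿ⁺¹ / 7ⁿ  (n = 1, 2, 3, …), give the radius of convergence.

R = √77/11

The ratio of consecutive coefficients is [(3(n+1)³ + 5(n+1) + 9)/(3n³ + 5n + 9)] · 11/7 → 11/7.
Writing y = t², the series in y has radius 7/11, so |t| < √(7/11) and R = √77/11.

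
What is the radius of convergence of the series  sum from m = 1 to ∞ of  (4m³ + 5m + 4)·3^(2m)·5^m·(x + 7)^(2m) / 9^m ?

Apply the ratio test: |a_{m+1}| / |a_m| = [(4(m+1)³ + 5(m+1) + 4)/(4m³ + 5m + 4)] · 9·5/9, which tends to 5 as m → ∞.
Writing y = (x + 7)², the series in y has radius 1/5, so |x + 7| < √(1/5) and R = √5/5.

R = √5/5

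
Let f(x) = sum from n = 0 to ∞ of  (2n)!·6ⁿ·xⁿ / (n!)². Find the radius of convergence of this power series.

Ratio test: |a_{n+1}/a_n| = (2n+1)·(2n+2)/(n+1)² · 6 → 24 as n → ∞.
Thus R = 1/(24) = 1/24.

R = 1/24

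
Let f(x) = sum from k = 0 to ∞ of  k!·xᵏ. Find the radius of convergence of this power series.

The ratio of consecutive coefficients is (k+1) → ∞.
The ratio grows without bound, so the series diverges whenever x ≠ 0; it converges only at x = 0. R = 0.

R = 0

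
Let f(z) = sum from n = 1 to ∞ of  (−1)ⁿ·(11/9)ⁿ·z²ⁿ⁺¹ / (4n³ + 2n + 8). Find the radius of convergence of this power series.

R = 3√11/11

By the ratio test, |a_{n+1}/a_n| = [(4n³ + 2n + 8)/(4(n+1)³ + 2(n+1) + 8)] · 11/9 → 11/9.
Since the exponent of z increases by 2 each term, convergence requires |z|² < 9/11, hence R = 3√11/11.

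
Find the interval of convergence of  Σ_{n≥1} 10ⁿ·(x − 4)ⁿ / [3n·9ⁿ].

Apply the ratio test: |a_{n+1}| / |a_n| = [3n/3(n+1)] · 10/9, which tends to 10/9 as n → ∞.
The series converges when 10/9 · |x − 4| < 1, giving R = 9/10.
Check x = 49/10: the terms are asymptotic to a nonzero constant times 1/n, so the series diverges by limit comparison with Σ 1/n.
Endpoint x = 31/10: an alternating series whose terms decrease to 0 in absolute value, so it converges by the Leibniz criterion.

[31/10, 49/10)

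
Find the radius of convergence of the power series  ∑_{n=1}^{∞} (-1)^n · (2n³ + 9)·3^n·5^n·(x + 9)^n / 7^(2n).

R = 49/15

By the ratio test, |a_{n+1}/a_n| = [(2(n+1)³ + 9)/(2n³ + 9)] · 3·5/49 → 15/49.
The series converges when 15/49 · |x + 9| < 1, giving R = 49/15.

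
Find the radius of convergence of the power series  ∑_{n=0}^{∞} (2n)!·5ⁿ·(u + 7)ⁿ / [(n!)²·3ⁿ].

The ratio of consecutive coefficients is (2n+1)·(2n+2)/(n+1)² · 5/3 → 20/3.
Thus R = 1/(20/3) = 3/20.

R = 3/20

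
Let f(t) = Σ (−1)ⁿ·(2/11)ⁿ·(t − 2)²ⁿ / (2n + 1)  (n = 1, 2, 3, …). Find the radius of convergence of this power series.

R = √22/2

Apply the ratio test: |a_{n+1}| / |a_n| = [(2n + 1)/(2(n+1) + 1)] · 2/11, which tends to 2/11 as n → ∞.
Writing y = (t − 2)², the series in y has radius 11/2, so |t − 2| < √(11/2) and R = √22/2.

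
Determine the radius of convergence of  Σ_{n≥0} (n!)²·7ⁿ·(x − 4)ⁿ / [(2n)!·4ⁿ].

R = 16/7

Apply the ratio test: |a_{n+1}| / |a_n| = (n+1)²/[(2n+1)·(2n+2)] · 7/4, which tends to 7/16 as n → ∞.
The series converges when 7/16 · |x − 4| < 1, giving R = 16/7.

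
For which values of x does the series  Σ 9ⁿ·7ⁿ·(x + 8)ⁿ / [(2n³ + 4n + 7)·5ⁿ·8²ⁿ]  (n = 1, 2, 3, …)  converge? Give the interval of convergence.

[-824/63, -184/63]

Ratio test: |a_{n+1}/a_n| = [(2n³ + 4n + 7)/(2(n+1)³ + 4(n+1) + 7)] · 9·7/(5·64) → 63/320 as n → ∞.
Convergence for |x + 8| · 63/320 < 1, i.e. |x + 8| < 320/63. So R = 320/63.
At x = -184/63: absolute convergence follows by limit comparison with Σ 1/n³.
Check x = -824/63: absolute convergence follows by limit comparison with Σ 1/n³.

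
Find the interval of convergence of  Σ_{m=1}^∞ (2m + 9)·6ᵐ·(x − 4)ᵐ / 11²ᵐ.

(-97/6, 145/6)

By the ratio test, |a_{m+1}/a_m| = [(2(m+1) + 9)/(2m + 9)] · 6/121 → 6/121.
Hence the series converges for |x − 4| < 1/(6/121) = 121/6, so the radius of convergence is 121/6.
At x = 145/6: the m-th term does not approach 0; divergence by the term test.
At x = -97/6: the terms have absolute value of order m, which does not tend to 0, so the series diverges by the divergence test.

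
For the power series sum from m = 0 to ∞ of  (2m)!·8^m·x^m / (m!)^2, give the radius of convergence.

The ratio of consecutive coefficients is (2m+1)·(2m+2)/(m+1)² · 8 → 32.
Thus R = 1/(32) = 1/32.

R = 1/32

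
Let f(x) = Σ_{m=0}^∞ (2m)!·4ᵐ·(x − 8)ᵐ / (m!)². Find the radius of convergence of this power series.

The ratio of consecutive coefficients is (2m+1)·(2m+2)/(m+1)² · 4 → 16.
Thus R = 1/(16) = 1/16.

R = 1/16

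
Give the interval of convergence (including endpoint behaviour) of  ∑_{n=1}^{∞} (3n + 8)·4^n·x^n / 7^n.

The ratio of consecutive coefficients is [(3(n+1) + 8)/(3n + 8)] · 4/7 → 4/7.
Thus R = 1/(4/7) = 7/4.
At x = 7/4: the terms do not tend to 0, so the series diverges.
When x = -7/4, the terms do not tend to 0, so the series diverges.

(-7/4, 7/4)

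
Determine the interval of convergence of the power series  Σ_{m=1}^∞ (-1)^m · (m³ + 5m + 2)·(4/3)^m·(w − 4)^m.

(13/4, 19/4)

Apply the ratio test: |a_{m+1}| / |a_m| = [((m+1)³ + 5(m+1) + 2)/(m³ + 5m + 2)] · 4/3, which tends to 4/3 as m → ∞.
Thus R = 1/(4/3) = 3/4.
Check w = 19/4: the m-th term does not approach 0; divergence by the term test.
Endpoint w = 13/4: the terms do not tend to 0, so the series diverges.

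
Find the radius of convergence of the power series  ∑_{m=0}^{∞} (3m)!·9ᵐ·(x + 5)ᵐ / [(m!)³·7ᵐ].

By the ratio test, |a_{m+1}/a_m| = (3m+1)·(3m+2)·(3m+3)/(m+1)³ · 9/7 → 243/7.
Hence the series converges for |x + 5| < 1/(243/7) = 7/243, so the radius of convergence is 7/243.

R = 7/243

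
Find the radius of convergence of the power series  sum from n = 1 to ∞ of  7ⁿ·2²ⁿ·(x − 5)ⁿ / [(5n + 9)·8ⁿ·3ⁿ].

The ratio of consecutive coefficients is [(5n + 9)/(5(n+1) + 9)] · 7·4/(8·3) → 7/6.
Thus R = 1/(7/6) = 6/7.

R = 6/7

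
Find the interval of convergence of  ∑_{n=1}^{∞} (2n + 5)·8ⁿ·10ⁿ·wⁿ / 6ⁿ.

(-3/40, 3/40)

The ratio of consecutive coefficients is [(2(n+1) + 5)/(2n + 5)] · 8·10/6 → 40/3.
Hence the series converges for |w| < 1/(40/3) = 3/40, so the radius of convergence is 3/40.
Endpoint w = 3/40: the n-th term does not approach 0; divergence by the term test.
Endpoint w = -3/40: the terms have absolute value of order n, which does not tend to 0, so the series diverges by the divergence test.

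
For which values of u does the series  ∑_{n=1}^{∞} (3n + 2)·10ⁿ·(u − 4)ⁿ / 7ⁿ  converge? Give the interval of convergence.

(33/10, 47/10)

By the ratio test, |a_{n+1}/a_n| = [(3(n+1) + 2)/(3n + 2)] · 10/7 → 10/7.
The series converges when 10/7 · |u − 4| < 1, giving R = 7/10.
At u = 47/10: the n-th term does not approach 0; divergence by the term test.
At u = 33/10: the terms do not tend to 0, so the series diverges.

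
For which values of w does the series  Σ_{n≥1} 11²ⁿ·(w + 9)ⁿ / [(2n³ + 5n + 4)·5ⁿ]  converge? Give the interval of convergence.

[-1094/121, -1084/121]

Ratio test: |a_{n+1}/a_n| = [(2n³ + 5n + 4)/(2(n+1)³ + 5(n+1) + 4)] · 121/5 → 121/5 as n → ∞.
Convergence for |w + 9| · 121/5 < 1, i.e. |w + 9| < 5/121. So R = 5/121.
When w = -1084/121, absolute convergence follows by limit comparison with Σ 1/n³.
At w = -1094/121: the series is dominated by a constant times Σ 1/n³, which converges (p = 3 > 1).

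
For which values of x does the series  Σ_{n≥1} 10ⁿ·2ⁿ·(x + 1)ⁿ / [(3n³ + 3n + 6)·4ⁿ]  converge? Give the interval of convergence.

Ratio test: |a_{n+1}/a_n| = [(3n³ + 3n + 6)/(3(n+1)³ + 3(n+1) + 6)] · 10·2/4 → 5 as n → ∞.
Hence the series converges for |x + 1| < 1/(5) = 1/5, so the radius of convergence is 1/5.
Endpoint x = -4/5: absolute convergence follows by limit comparison with Σ 1/n³.
Endpoint x = -6/5: the series is dominated by a constant times Σ 1/n³, which converges (p = 3 > 1).

[-6/5, -4/5]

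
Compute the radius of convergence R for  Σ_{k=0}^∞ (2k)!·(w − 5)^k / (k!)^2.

R = 1/4

Apply the ratio test: |a_{k+1}| / |a_k| = (2k+1)·(2k+2)/(k+1)², which tends to 4 as k → ∞.
The series converges when 4 · |w − 5| < 1, giving R = 1/4.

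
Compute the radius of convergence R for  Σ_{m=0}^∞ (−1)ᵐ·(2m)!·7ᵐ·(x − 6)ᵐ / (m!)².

R = 1/28

Ratio test: |a_{m+1}/a_m| = (2m+1)·(2m+2)/(m+1)² · 7 → 28 as m → ∞.
The series converges when 28 · |x − 6| < 1, giving R = 1/28.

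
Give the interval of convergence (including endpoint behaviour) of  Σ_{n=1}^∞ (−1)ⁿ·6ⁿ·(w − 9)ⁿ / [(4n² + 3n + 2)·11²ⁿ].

By the ratio test, |a_{n+1}/a_n| = [(4n² + 3n + 2)/(4(n+1)² + 3(n+1) + 2)] · 6/121 → 6/121.
The series converges when 6/121 · |w − 9| < 1, giving R = 121/6.
When w = 175/6, the series is dominated by a constant times Σ 1/n², which converges (p = 2 > 1).
Endpoint w = -67/6: the series is dominated by a constant times Σ 1/n², which converges (p = 2 > 1).

[-67/6, 175/6]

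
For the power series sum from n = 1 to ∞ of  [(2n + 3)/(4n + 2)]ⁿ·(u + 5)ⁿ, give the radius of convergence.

Root test: |a_n|^(1/n) = (2n + 3)/(4n + 2) → 1/2.
Thus R = 1/(1/2) = 2.

R = 2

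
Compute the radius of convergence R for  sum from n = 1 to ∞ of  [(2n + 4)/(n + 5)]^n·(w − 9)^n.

Applying the root test, |a_n|^(1/n) = (2n + 4)/(n + 5) → 2.
Thus R = 1/(2) = 1/2.

R = 1/2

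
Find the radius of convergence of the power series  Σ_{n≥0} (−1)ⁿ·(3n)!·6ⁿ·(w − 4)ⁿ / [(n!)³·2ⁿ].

Ratio test: |a_{n+1}/a_n| = (3n+1)·(3n+2)·(3n+3)/(n+1)³ · 6/2 → 81 as n → ∞.
Convergence for |w − 4| · 81 < 1, i.e. |w − 4| < 1/81. So R = 1/81.

R = 1/81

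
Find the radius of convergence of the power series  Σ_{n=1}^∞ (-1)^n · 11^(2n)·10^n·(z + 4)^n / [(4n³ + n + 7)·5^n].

By the ratio test, |a_{n+1}/a_n| = [(4n³ + n + 7)/(4(n+1)³ + (n+1) + 7)] · 121·10/5 → 242.
Hence the series converges for |z + 4| < 1/(242) = 1/242, so the radius of convergence is 1/242.

R = 1/242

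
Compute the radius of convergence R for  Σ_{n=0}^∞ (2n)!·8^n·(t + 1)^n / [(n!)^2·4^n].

R = 1/8

Ratio test: |a_{n+1}/a_n| = (2n+1)·(2n+2)/(n+1)² · 8/4 → 8 as n → ∞.
The series converges when 8 · |t + 1| < 1, giving R = 1/8.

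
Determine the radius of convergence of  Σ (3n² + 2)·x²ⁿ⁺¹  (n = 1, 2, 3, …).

Apply the ratio test: |a_{n+1}| / |a_n| = (3(n+1)² + 2)/(3n² + 2), which tends to 1 as n → ∞.
Successive powers of x differ by 2, so the series converges when |x|² · 1 < 1, i.e. |x| < √(1) = 1. So R = 1.

R = 1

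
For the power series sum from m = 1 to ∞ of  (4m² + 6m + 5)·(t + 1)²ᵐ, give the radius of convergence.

R = 1

Ratio test: |a_{m+1}/a_m| = (4(m+1)² + 6(m+1) + 5)/(4m² + 6m + 5) → 1 as m → ∞.
Writing y = (t + 1)², the series in y has radius 1, so |t + 1| < √(1) = 1 and R = 1.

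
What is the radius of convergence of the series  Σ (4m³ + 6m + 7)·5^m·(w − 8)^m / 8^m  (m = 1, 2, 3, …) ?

R = 8/5

Apply the ratio test: |a_{m+1}| / |a_m| = [(4(m+1)³ + 6(m+1) + 7)/(4m³ + 6m + 7)] · 5/8, which tends to 5/8 as m → ∞.
Hence the series converges for |w − 8| < 1/(5/8) = 8/5, so the radius of convergence is 8/5.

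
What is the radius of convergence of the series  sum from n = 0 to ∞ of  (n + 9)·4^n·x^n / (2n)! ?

The ratio of consecutive coefficients is ((n+1) + 9)/(n + 9) · 4 · 1/[(2n+1)·(2n+2)] → 0.
The limit is 0, so the series converges for all x; R = ∞.

R = ∞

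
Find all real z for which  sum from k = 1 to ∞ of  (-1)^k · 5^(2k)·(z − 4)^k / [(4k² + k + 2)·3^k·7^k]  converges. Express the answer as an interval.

Ratio test: |a_{k+1}/a_k| = [(4k² + k + 2)/(4(k+1)² + (k+1) + 2)] · 25/(3·7) → 25/21 as k → ∞.
Thus R = 1/(25/21) = 21/25.
When z = 121/25, the series is dominated by a constant times Σ 1/k², which converges (p = 2 > 1).
When z = 79/25, absolute convergence follows by limit comparison with Σ 1/k².

[79/25, 121/25]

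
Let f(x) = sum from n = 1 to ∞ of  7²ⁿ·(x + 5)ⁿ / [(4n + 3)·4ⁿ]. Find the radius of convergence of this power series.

Ratio test: |a_{n+1}/a_n| = [(4n + 3)/(4(n+1) + 3)] · 49/4 → 49/4 as n → ∞.
The series converges when 49/4 · |x + 5| < 1, giving R = 4/49.

R = 4/49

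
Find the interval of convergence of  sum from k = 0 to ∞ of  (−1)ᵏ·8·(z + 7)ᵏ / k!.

Apply the ratio test: |a_{k+1}| / |a_k| = 8/8 · 1/(k+1), which tends to 0 as k → ∞.
The ratio tends to 0 regardless of z, hence R = ∞.

(−∞, ∞)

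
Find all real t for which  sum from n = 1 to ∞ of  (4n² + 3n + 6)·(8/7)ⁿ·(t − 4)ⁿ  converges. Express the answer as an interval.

(25/8, 39/8)

Ratio test: |a_{n+1}/a_n| = [(4(n+1)² + 3(n+1) + 6)/(4n² + 3n + 6)] · 8/7 → 8/7 as n → ∞.
Convergence for |t − 4| · 8/7 < 1, i.e. |t − 4| < 7/8. So R = 7/8.
When t = 39/8, the terms do not tend to 0, so the series diverges.
When t = 25/8, the terms have absolute value of order n², which does not tend to 0, so the series diverges by the divergence test.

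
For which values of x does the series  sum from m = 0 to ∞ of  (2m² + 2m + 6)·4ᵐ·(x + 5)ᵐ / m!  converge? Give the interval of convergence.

(−∞, ∞)

Apply the ratio test: |a_{m+1}| / |a_m| = (2(m+1)² + 2(m+1) + 6)/(2m² + 2m + 6) · 4 · 1/(m+1), which tends to 0 as m → ∞.
The limit is 0, so the series converges for all x; R = ∞.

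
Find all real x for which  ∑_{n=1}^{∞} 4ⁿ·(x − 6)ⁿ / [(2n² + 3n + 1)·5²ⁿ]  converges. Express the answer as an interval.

By the ratio test, |a_{n+1}/a_n| = [(2n² + 3n + 1)/(2(n+1)² + 3(n+1) + 1)] · 4/25 → 4/25.
Thus R = 1/(4/25) = 25/4.
At x = 49/4: the terms are on the order of 1/n², so the series converges absolutely by comparison with the p-series (p = 2 > 1).
Endpoint x = -1/4: absolute convergence follows by limit comparison with Σ 1/n².

[-1/4, 49/4]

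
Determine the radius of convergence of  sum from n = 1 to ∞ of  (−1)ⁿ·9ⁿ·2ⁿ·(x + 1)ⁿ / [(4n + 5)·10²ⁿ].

Apply the ratio test: |a_{n+1}| / |a_n| = [(4n + 5)/(4(n+1) + 5)] · 9·2/100, which tends to 9/50 as n → ∞.
The series converges when 9/50 · |x + 1| < 1, giving R = 50/9.

R = 50/9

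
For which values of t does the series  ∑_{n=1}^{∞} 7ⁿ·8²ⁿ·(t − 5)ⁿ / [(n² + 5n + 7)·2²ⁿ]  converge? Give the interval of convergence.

Ratio test: |a_{n+1}/a_n| = [(n² + 5n + 7)/((n+1)² + 5(n+1) + 7)] · 7·64/4 → 112 as n → ∞.
Convergence for |t − 5| · 112 < 1, i.e. |t − 5| < 1/112. So R = 1/112.
Check t = 561/112: the series is dominated by a constant times Σ 1/n², which converges (p = 2 > 1).
At t = 559/112: absolute convergence follows by limit comparison with Σ 1/n².

[559/112, 561/112]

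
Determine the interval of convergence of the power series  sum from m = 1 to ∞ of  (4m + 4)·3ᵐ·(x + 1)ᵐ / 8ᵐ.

The ratio of consecutive coefficients is [(4(m+1) + 4)/(4m + 4)] · 3/8 → 3/8.
Convergence for |x + 1| · 3/8 < 1, i.e. |x + 1| < 8/3. So R = 8/3.
At x = 5/3: the m-th term does not approach 0; divergence by the term test.
Endpoint x = -11/3: the terms have absolute value of order m, which does not tend to 0, so the series diverges by the divergence test.

(-11/3, 5/3)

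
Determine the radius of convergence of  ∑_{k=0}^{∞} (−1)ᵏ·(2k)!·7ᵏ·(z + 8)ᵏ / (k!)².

By the ratio test, |a_{k+1}/a_k| = (2k+1)·(2k+2)/(k+1)² · 7 → 28.
Hence the series converges for |z + 8| < 1/(28) = 1/28, so the radius of convergence is 1/28.

R = 1/28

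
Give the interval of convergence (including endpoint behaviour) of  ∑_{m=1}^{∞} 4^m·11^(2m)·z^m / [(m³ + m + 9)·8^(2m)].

Apply the ratio test: |a_{m+1}| / |a_m| = [(m³ + m + 9)/((m+1)³ + (m+1) + 9)] · 4·121/64, which tends to 121/16 as m → ∞.
Convergence for |z| · 121/16 < 1, i.e. |z| < 16/121. So R = 16/121.
Endpoint z = 16/121: the series is dominated by a constant times Σ 1/m³, which converges (p = 3 > 1).
Endpoint z = -16/121: the terms are on the order of 1/m³, so the series converges absolutely by comparison with the p-series (p = 3 > 1).

[-16/121, 16/121]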